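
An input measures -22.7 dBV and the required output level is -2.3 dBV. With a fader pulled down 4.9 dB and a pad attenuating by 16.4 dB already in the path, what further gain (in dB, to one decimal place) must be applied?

The required make-up gain is the shortfall in the dB sum.
G = -2.3 − (-22.7) + 4.9 + 16.4 = 41.7 dB.

41.7 dB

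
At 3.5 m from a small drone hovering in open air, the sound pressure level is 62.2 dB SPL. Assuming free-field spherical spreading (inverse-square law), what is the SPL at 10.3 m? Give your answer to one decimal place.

52.8 dB SPL

For a point source in a free field, ΔL = −20·log₁₀(d₂/d₁).
ΔL = −20·log₁₀(10.3/3.5) = -9.38 dB, so L₂ = 62.2 + (-9.38) = 52.8 dB SPL.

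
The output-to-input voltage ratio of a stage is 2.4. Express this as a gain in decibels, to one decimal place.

Voltage is an amplitude quantity, so gain = 20·log₁₀(V_out/V_in).
20·log₁₀(2.4) = 7.6 dB.

7.6 dB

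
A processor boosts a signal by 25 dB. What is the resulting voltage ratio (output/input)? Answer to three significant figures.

17.8

Voltage ratio = 10^(dB/20).
10^(25/20) = 10^(1.250) = 17.8.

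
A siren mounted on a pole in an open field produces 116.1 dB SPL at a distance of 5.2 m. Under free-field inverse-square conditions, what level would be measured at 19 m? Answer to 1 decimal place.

Inverse-square spreading gives ΔL = −20·log₁₀(d₂/d₁).
ΔL = −20·log₁₀(19/5.2) = -11.26 dB, so L₂ = 116.1 + (-11.26) = 104.8 dB SPL.

104.8 dB SPL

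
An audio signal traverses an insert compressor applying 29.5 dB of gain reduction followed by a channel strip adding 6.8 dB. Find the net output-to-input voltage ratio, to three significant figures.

Net gain = (−29.5) + 6.8 = -22.7 dB.
Voltage ratio = 10^(-22.7/20) = 0.0733.

0.0733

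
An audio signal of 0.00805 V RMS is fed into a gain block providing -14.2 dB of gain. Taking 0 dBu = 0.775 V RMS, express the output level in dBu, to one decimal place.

Input level: 20·log₁₀(0.00805/0.775) = -39.67 dBu.
Output: -39.67 − 14.2 = -53.9 dBu.

-53.9 dBu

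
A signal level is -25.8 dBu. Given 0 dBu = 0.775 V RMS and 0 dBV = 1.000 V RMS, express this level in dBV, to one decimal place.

The offset between the scales is 20·log₁₀(0.775/1.000) = −2.214 dB.
So dBV = -25.8 − 2.214 = -28.0 dBV.

-28.0 dBV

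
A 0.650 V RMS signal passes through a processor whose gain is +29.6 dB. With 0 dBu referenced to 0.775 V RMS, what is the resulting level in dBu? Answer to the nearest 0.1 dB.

Input level: 20·log₁₀(0.650/0.775) = -1.53 dBu.
Output: -1.53 + 29.6 = +28.1 dBu.

+28.1 dBu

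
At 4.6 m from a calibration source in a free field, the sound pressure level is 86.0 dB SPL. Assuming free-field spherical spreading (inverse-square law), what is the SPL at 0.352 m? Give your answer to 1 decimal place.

For a point source in a free field, ΔL = −20·log₁₀(d₂/d₁).
ΔL = −20·log₁₀(0.352/4.6) = 22.32 dB, so L₂ = 86.0 + (22.32) = 108.3 dB SPL.

108.3 dB SPL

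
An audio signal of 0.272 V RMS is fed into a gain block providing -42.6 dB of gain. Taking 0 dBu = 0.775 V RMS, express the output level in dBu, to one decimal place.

Input level: 20·log₁₀(0.272/0.775) = -9.09 dBu.
Output: -9.09 − 42.6 = -51.7 dBu.

-51.7 dBu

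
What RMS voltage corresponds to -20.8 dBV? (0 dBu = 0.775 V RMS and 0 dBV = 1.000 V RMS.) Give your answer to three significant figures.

0.0912 V

V = 1.000 V × 10^(-20.8/20).
= 1.000 × 0.09120 = 0.0912 V.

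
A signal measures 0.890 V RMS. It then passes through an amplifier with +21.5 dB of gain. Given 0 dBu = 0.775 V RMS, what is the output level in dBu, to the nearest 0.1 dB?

+22.7 dBu

Input level: 20·log₁₀(0.890/0.775) = 1.20 dBu.
Output: 1.20 + 21.5 = +22.7 dBu.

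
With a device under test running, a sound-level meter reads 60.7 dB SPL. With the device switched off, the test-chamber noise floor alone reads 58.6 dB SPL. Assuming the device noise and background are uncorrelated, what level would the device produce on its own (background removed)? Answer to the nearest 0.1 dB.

Background correction is a power subtraction:
L_src = 10·log₁₀(10^(60.7/10) − 10^(58.6/10)) = 10·log₁₀(450500) = 56.5 dB SPL.

56.5 dB SPL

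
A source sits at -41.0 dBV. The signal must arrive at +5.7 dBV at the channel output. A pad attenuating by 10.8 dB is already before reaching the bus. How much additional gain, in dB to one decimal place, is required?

57.5 dB

The required make-up gain is the shortfall in the dB sum.
G = +5.7 − (-41.0) + 10.8 = 57.5 dB.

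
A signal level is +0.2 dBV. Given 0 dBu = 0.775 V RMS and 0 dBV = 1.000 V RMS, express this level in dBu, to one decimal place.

The offset between the scales is 20·log₁₀(0.775/1.000) = −2.214 dB.
So dBu = +0.2 + 2.214 = +2.4 dBu.

+2.4 dBu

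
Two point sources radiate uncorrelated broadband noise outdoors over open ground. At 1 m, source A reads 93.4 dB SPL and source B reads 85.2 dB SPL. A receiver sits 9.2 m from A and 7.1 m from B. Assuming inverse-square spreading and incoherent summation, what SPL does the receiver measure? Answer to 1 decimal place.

75.1 dB SPL

At the listener: L_A = 93.4 − 20·log₁₀(9.2) = 74.12 dB; L_B = 85.2 − 20·log₁₀(7.1) = 68.17 dB.
Combined: 10·log₁₀(10^(74.12/10)+10^(68.17/10)) = 75.1 dB SPL.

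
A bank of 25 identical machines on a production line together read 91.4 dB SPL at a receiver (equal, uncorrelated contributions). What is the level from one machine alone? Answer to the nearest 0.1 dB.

25 equal incoherent sources add 10·log₁₀(25) = 13.98 dB over one source.
L_one = 91.4 − 13.98 = 77.4 dB SPL.

77.4 dB SPL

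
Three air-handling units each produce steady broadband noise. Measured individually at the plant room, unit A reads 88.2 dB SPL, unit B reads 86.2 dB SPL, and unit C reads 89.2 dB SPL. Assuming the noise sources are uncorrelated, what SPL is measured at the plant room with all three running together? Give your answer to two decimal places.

Add the sources as powers (linear), then convert back to dB:
L_total = 10·log₁₀(10^(88.2/10) + 10^(86.2/10) + 10^(89.2/10)) = 10·log₁₀(1909000000) = 92.81 dB SPL.

92.81 dB SPL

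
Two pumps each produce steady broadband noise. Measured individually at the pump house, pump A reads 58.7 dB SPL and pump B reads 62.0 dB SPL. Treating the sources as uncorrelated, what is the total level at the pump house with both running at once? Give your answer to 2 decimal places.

Add the sources as powers (linear), then convert back to dB:
L_total = 10·log₁₀(10^(58.7/10) + 10^(62.0/10)) = 10·log₁₀(2326000) = 63.67 dB SPL.

63.67 dB SPL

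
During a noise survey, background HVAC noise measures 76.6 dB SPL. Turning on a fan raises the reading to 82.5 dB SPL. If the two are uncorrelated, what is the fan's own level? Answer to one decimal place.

Subtract intensities: L_src = 10·log₁₀(10^(L_total/10) − 10^(L_bg/10)).
L_src = 10·log₁₀(10^(82.5/10) − 10^(76.6/10)) = 10·log₁₀(132100000) = 81.2 dB SPL.

81.2 dB SPL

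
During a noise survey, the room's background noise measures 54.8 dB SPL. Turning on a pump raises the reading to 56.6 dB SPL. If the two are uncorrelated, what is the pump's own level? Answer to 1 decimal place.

51.9 dB SPL

Background correction is a power subtraction:
L_src = 10·log₁₀(10^(56.6/10) − 10^(54.8/10)) = 10·log₁₀(155100) = 51.9 dB SPL.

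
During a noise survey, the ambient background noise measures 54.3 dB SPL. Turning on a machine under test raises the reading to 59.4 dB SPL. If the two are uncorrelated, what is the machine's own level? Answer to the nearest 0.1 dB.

57.8 dB SPL

Subtract intensities: L_src = 10·log₁₀(10^(L_total/10) − 10^(L_bg/10)).
L_src = 10·log₁₀(10^(59.4/10) − 10^(54.3/10)) = 10·log₁₀(601800) = 57.8 dB SPL.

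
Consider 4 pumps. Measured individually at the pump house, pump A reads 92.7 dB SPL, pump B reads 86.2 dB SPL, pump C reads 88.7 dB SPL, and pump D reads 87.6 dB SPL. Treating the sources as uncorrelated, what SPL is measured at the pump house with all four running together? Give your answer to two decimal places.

Uncorrelated sources add in intensity (power), not in dB.
L_total = 10·log₁₀(10^(92.7/10) + 10^(86.2/10) + 10^(88.7/10) + 10^(87.6/10)) = 10·log₁₀(3596000000) = 95.56 dB SPL.

95.56 dB SPL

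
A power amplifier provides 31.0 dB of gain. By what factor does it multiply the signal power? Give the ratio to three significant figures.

1260

Power ratio = 10^(dB/10).
10^(31.0/10) = 10^(3.100) = 1260.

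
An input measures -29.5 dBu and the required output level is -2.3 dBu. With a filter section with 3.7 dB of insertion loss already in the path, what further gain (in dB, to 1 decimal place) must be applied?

30.9 dB

The required make-up gain is the shortfall in the dB sum.
G = -2.3 − (-29.5) + 3.7 = 30.9 dB.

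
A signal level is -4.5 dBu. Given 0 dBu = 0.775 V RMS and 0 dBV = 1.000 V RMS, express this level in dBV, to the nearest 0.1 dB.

-6.7 dBV

The offset between the scales is 20·log₁₀(0.775/1.000) = −2.214 dB.
So dBV = -4.5 − 2.214 = -6.7 dBV.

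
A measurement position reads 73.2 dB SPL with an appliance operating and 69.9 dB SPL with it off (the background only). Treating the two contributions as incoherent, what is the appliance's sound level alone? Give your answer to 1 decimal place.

Remove the background by subtracting linear intensities:
L_src = 10·log₁₀(10^(73.2/10) − 10^(69.9/10)) = 10·log₁₀(11120000) = 70.5 dB SPL.

70.5 dB SPL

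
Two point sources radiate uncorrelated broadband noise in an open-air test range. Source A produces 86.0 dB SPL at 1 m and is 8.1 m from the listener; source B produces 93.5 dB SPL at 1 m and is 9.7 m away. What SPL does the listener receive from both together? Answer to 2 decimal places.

At the listener: L_A = 86.0 − 20·log₁₀(8.1) = 67.830 dB; L_B = 93.5 − 20·log₁₀(9.7) = 73.765 dB.
Combined: 10·log₁₀(10^(67.830/10)+10^(73.765/10)) = 74.75 dB SPL.

74.75 dB SPL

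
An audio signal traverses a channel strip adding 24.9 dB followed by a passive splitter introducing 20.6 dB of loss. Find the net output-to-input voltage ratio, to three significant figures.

1.64

Net gain = 24.9 + (−20.6) = 4.3 dB.
Voltage ratio = 10^(4.3/20) = 1.64.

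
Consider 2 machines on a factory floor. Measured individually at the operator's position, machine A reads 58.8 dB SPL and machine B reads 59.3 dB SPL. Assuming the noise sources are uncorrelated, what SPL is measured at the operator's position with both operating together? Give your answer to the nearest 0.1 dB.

Add the sources as powers (linear), then convert back to dB:
L_total = 10·log₁₀(10^(58.8/10) + 10^(59.3/10)) = 10·log₁₀(1610000) = 62.1 dB SPL.

62.1 dB SPL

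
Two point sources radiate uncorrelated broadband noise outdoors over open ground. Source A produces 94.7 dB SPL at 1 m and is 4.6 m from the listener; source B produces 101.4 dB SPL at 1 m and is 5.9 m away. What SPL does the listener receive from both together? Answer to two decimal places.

At the listener: L_A = 94.7 − 20·log₁₀(4.6) = 81.445 dB; L_B = 101.4 − 20·log₁₀(5.9) = 85.983 dB.
Combined: 10·log₁₀(10^(81.445/10)+10^(85.983/10)) = 87.29 dB SPL.

87.29 dB SPL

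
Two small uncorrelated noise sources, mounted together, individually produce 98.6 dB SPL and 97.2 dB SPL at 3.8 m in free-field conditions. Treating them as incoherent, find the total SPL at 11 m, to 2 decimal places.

Combined at 3.8 m: 10·log₁₀(10^(98.6/10)+10^(97.2/10)) = 100.966 dB SPL.
Then apply −20·log₁₀(11/3.8) = -9.232 dB → 91.73 dB SPL.

91.73 dB SPL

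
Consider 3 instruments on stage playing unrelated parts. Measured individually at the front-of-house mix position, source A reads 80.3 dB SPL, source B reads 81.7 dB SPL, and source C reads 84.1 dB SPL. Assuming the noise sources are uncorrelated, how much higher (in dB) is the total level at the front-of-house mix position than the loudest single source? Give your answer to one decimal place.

3.0 dB

Incoherent sources sum as intensities:
L_total = 10·log₁₀(10^(80.3/10) + 10^(81.7/10) + 10^(84.1/10)) = 87.09 dB SPL.
Excess over the loudest (84.1 dB): 87.09 − 84.1 = 3.0 dB.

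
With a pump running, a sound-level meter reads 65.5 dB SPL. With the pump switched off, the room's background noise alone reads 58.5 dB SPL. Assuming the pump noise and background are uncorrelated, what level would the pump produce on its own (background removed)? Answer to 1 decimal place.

64.5 dB SPL

Subtract intensities: L_src = 10·log₁₀(10^(L_total/10) − 10^(L_bg/10)).
L_src = 10·log₁₀(10^(65.5/10) − 10^(58.5/10)) = 10·log₁₀(2840000) = 64.5 dB SPL.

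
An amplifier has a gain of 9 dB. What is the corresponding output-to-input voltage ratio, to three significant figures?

Voltage ratio = 10^(dB/20).
10^(9/20) = 10^(0.4500) = 2.82.

2.82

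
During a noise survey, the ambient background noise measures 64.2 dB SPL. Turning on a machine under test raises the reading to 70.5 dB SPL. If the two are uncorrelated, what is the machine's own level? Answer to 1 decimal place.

69.3 dB SPL

Remove the background by subtracting linear intensities:
L_src = 10·log₁₀(10^(70.5/10) − 10^(64.2/10)) = 10·log₁₀(8590000) = 69.3 dB SPL.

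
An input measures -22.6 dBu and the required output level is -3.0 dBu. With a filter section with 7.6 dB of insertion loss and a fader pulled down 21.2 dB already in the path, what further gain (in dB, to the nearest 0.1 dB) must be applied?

The required make-up gain is the shortfall in the dB sum.
G = -3.0 − (-22.6) + 7.6 + 21.2 = 48.4 dB.

48.4 dB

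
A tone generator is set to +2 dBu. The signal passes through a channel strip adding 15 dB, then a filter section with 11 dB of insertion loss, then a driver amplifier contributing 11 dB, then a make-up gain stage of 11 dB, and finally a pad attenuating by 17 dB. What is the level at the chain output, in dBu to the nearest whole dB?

+11 dBu

Gain stages sum in dB:
+2 + 15 − 11 + 11 + 11 − 17 = +11 dBu.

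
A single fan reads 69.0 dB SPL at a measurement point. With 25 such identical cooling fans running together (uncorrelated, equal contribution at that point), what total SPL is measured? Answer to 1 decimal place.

25 equal incoherent sources raise the level by 10·log₁₀(25) = 13.98 dB.
L_total = 69.0 + 13.98 = 83.0 dB SPL.

83.0 dB SPL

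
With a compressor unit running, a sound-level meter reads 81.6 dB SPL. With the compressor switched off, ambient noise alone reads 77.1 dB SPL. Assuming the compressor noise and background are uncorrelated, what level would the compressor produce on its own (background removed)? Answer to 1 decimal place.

Background correction is a power subtraction:
L_src = 10·log₁₀(10^(81.6/10) − 10^(77.1/10)) = 10·log₁₀(93260000) = 79.7 dB SPL.

79.7 dB SPL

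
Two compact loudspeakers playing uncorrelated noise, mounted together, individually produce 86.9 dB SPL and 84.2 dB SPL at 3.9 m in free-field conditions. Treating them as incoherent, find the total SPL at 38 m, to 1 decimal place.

Combined at 3.9 m: 10·log₁₀(10^(86.9/10)+10^(84.2/10)) = 88.77 dB SPL.
Then apply −20·log₁₀(38/3.9) = -19.77 dB → 69.0 dB SPL.

69.0 dB SPL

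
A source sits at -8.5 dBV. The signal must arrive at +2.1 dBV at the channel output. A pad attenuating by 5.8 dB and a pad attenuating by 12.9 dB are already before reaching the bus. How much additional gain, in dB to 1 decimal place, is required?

The required make-up gain is the shortfall in the dB sum.
G = +2.1 − (-8.5) + 5.8 + 12.9 = 29.3 dB.

29.3 dB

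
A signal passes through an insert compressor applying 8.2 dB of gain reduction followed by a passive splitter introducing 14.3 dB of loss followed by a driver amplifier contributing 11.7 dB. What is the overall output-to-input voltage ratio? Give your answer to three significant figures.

Net gain = (−8.2) + (−14.3) + 11.7 = -10.8 dB.
Voltage ratio = 10^(-10.8/20) = 0.288.

0.288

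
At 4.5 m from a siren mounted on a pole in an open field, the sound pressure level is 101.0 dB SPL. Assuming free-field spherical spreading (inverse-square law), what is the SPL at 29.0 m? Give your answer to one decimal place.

Free-field point source: level drops by 20·log₁₀ of the distance ratio.
ΔL = −20·log₁₀(29.0/4.5) = -16.18 dB, so L₂ = 101.0 + (-16.18) = 84.8 dB SPL.

84.8 dB SPL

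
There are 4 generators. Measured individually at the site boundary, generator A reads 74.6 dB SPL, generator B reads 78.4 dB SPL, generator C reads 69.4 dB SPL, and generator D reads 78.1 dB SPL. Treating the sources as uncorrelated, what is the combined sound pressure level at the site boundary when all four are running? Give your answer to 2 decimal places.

Incoherent sources sum as intensities:
L_total = 10·log₁₀(10^(74.6/10) + 10^(78.4/10) + 10^(69.4/10) + 10^(78.1/10)) = 10·log₁₀(171300000) = 82.34 dB SPL.

82.34 dB SPL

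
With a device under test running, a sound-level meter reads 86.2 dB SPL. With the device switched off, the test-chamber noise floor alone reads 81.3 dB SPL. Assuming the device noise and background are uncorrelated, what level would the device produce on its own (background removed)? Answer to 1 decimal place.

84.5 dB SPL

Subtract intensities: L_src = 10·log₁₀(10^(L_total/10) − 10^(L_bg/10)).
L_src = 10·log₁₀(10^(86.2/10) − 10^(81.3/10)) = 10·log₁₀(282000000) = 84.5 dB SPL.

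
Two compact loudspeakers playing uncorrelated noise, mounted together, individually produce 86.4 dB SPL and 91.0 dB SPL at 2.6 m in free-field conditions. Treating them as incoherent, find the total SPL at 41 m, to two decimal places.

Combined at 2.6 m: 10·log₁₀(10^(86.4/10)+10^(91.0/10)) = 92.293 dB SPL.
Then apply −20·log₁₀(41/2.6) = -23.956 dB → 68.34 dB SPL.

68.34 dB SPL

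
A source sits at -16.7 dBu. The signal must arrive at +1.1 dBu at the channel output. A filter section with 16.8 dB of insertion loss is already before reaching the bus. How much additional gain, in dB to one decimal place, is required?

34.6 dB

The required make-up gain is the shortfall in the dB sum.
G = +1.1 − (-16.7) + 16.8 = 34.6 dB.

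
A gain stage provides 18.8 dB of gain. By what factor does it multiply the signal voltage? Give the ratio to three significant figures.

8.71

Voltage ratio = 10^(dB/20).
10^(18.8/20) = 10^(0.9400) = 8.71.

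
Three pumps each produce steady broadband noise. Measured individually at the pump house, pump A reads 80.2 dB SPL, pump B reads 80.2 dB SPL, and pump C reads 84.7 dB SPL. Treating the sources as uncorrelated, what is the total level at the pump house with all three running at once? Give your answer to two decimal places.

87.03 dB SPL

Uncorrelated sources add in intensity (power), not in dB.
L_total = 10·log₁₀(10^(80.2/10) + 10^(80.2/10) + 10^(84.7/10)) = 10·log₁₀(504500000) = 87.03 dB SPL.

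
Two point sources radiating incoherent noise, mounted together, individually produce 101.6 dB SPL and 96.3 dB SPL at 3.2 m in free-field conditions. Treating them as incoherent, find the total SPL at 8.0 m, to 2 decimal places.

94.76 dB SPL

Combined at 3.2 m: 10·log₁₀(10^(101.6/10)+10^(96.3/10)) = 102.723 dB SPL.
Then apply −20·log₁₀(8.0/3.2) = -7.959 dB → 94.76 dB SPL.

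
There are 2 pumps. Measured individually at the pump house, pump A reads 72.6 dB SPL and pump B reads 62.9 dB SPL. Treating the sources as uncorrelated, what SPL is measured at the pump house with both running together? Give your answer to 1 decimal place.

73.0 dB SPL

Add the sources as powers (linear), then convert back to dB:
L_total = 10·log₁₀(10^(72.6/10) + 10^(62.9/10)) = 10·log₁₀(20150000) = 73.0 dB SPL.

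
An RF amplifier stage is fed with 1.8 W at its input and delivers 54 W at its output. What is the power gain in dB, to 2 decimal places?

Power is a power quantity, so gain = 10·log₁₀(P_out/P_in).
10·log₁₀(54/1.8) = 10·log₁₀(30.00) = 14.77 dB.

14.77 dB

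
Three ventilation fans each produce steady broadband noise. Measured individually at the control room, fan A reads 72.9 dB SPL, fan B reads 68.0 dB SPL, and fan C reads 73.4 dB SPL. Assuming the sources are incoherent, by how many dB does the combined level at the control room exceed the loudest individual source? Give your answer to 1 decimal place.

Add the sources as powers (linear), then convert back to dB:
L_total = 10·log₁₀(10^(72.9/10) + 10^(68.0/10) + 10^(73.4/10)) = 76.78 dB SPL.
Excess over the loudest (73.4 dB): 76.78 − 73.4 = 3.4 dB.

3.4 dB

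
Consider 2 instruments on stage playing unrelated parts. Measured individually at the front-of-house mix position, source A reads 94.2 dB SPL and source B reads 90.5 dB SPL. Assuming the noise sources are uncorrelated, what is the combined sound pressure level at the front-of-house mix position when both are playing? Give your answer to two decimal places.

95.74 dB SPL

Incoherent sources sum as intensities:
L_total = 10·log₁₀(10^(94.2/10) + 10^(90.5/10)) = 10·log₁₀(3752000000) = 95.74 dB SPL.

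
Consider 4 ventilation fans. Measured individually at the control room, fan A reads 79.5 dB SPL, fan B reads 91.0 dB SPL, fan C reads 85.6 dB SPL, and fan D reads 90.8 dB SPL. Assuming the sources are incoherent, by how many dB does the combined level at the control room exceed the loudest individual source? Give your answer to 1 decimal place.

3.6 dB

Add the sources as powers (linear), then convert back to dB:
L_total = 10·log₁₀(10^(79.5/10) + 10^(91.0/10) + 10^(85.6/10) + 10^(90.8/10)) = 94.64 dB SPL.
Excess over the loudest (91.0 dB): 94.64 − 91.0 = 3.6 dB.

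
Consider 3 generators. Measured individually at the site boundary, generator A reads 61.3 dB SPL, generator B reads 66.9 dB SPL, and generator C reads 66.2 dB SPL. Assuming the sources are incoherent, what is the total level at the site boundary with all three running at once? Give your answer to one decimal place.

Uncorrelated sources add in intensity (power), not in dB.
L_total = 10·log₁₀(10^(61.3/10) + 10^(66.9/10) + 10^(66.2/10)) = 10·log₁₀(10420000) = 70.2 dB SPL.

70.2 dB SPL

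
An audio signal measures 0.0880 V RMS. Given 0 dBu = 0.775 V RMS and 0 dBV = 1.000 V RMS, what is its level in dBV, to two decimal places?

dBV = 20·log₁₀(V / 1.000 V).
20·log₁₀(0.0880/1.000) = -21.11 dBV.

-21.11 dBV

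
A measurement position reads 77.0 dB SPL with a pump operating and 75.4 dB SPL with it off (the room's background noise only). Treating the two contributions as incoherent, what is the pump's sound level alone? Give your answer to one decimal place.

Subtract intensities: L_src = 10·log₁₀(10^(L_total/10) − 10^(L_bg/10)).
L_src = 10·log₁₀(10^(77.0/10) − 10^(75.4/10)) = 10·log₁₀(15450000) = 71.9 dB SPL.

71.9 dB SPL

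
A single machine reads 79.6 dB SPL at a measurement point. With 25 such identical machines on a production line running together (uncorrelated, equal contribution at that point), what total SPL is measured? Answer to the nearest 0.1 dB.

93.6 dB SPL

25 equal incoherent sources raise the level by 10·log₁₀(25) = 13.98 dB.
L_total = 79.6 + 13.98 = 93.6 dB SPL.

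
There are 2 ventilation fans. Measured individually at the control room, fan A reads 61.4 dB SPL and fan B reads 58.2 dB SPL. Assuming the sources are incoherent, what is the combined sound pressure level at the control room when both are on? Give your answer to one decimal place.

63.1 dB SPL

Incoherent sources sum as intensities:
L_total = 10·log₁₀(10^(61.4/10) + 10^(58.2/10)) = 10·log₁₀(2041000) = 63.1 dB SPL.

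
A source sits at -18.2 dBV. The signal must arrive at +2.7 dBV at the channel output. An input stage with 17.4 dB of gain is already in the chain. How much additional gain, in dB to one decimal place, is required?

3.5 dB

The required make-up gain is the shortfall in the dB sum.
G = +2.7 − (-18.2) − 17.4 = 3.5 dB.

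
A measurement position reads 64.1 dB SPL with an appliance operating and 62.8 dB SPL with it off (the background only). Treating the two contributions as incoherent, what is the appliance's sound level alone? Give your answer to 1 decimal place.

Background correction is a power subtraction:
L_src = 10·log₁₀(10^(64.1/10) − 10^(62.8/10)) = 10·log₁₀(664900) = 58.2 dB SPL.

58.2 dB SPL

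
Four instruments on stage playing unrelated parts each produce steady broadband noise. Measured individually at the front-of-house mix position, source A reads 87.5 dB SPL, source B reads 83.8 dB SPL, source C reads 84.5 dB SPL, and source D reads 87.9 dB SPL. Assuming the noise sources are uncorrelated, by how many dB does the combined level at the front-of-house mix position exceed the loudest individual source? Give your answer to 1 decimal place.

4.4 dB

Uncorrelated sources add in intensity (power), not in dB.
L_total = 10·log₁₀(10^(87.5/10) + 10^(83.8/10) + 10^(84.5/10) + 10^(87.9/10)) = 92.31 dB SPL.
Excess over the loudest (87.9 dB): 92.31 − 87.9 = 4.4 dB.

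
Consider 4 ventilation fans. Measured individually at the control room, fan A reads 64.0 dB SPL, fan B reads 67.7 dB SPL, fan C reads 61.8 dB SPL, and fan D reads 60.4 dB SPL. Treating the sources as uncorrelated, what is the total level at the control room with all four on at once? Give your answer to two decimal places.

Uncorrelated sources add in intensity (power), not in dB.
L_total = 10·log₁₀(10^(64.0/10) + 10^(67.7/10) + 10^(61.8/10) + 10^(60.4/10)) = 10·log₁₀(11010000) = 70.42 dB SPL.

70.42 dB SPL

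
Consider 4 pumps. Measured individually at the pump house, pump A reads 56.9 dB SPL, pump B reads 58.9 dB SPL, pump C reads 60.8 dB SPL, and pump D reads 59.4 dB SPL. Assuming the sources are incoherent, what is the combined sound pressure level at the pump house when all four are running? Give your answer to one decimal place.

65.2 dB SPL

Incoherent sources sum as intensities:
L_total = 10·log₁₀(10^(56.9/10) + 10^(58.9/10) + 10^(60.8/10) + 10^(59.4/10)) = 10·log₁₀(3339000) = 65.2 dB SPL.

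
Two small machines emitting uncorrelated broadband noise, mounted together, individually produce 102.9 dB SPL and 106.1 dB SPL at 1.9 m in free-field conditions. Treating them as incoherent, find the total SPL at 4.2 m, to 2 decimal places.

100.91 dB SPL

Combined at 1.9 m: 10·log₁₀(10^(102.9/10)+10^(106.1/10)) = 107.799 dB SPL.
Then apply −20·log₁₀(4.2/1.9) = -6.890 dB → 100.91 dB SPL.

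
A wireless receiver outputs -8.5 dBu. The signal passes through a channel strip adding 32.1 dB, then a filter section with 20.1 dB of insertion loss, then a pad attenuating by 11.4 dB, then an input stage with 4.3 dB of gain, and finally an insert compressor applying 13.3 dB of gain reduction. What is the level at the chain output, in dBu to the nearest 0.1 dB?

-16.9 dBu

In dB, series stages simply add:
-8.5 + 32.1 − 20.1 − 11.4 + 4.3 − 13.3 = -16.9 dBu.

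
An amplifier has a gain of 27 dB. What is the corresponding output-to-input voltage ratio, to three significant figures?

22.4

Voltage ratio = 10^(dB/20).
10^(27/20) = 10^(1.350) = 22.4.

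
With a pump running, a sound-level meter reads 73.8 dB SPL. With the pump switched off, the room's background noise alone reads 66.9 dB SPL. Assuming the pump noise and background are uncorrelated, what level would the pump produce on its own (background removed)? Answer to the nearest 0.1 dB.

72.8 dB SPL

Subtract intensities: L_src = 10·log₁₀(10^(L_total/10) − 10^(L_bg/10)).
L_src = 10·log₁₀(10^(73.8/10) − 10^(66.9/10)) = 10·log₁₀(19090000) = 72.8 dB SPL.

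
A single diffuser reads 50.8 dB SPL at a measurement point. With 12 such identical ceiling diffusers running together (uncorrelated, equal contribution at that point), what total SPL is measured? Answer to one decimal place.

61.6 dB SPL

12 equal incoherent sources raise the level by 10·log₁₀(12) = 10.79 dB.
L_total = 50.8 + 10.79 = 61.6 dB SPL.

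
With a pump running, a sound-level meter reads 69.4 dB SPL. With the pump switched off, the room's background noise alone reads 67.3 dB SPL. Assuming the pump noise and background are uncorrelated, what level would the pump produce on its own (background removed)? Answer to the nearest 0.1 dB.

Remove the background by subtracting linear intensities:
L_src = 10·log₁₀(10^(69.4/10) − 10^(67.3/10)) = 10·log₁₀(3339000) = 65.2 dB SPL.

65.2 dB SPL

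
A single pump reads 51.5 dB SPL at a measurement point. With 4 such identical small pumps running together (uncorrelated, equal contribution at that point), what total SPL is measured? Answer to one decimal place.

4 equal incoherent sources raise the level by 10·log₁₀(4) = 6.02 dB.
L_total = 51.5 + 6.02 = 57.5 dB SPL.

57.5 dB SPL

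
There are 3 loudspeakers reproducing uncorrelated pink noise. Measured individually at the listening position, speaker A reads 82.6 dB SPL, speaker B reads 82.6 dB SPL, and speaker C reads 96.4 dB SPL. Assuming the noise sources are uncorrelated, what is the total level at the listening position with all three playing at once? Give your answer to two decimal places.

96.75 dB SPL

Uncorrelated sources add in intensity (power), not in dB.
L_total = 10·log₁₀(10^(82.6/10) + 10^(82.6/10) + 10^(96.4/10)) = 10·log₁₀(4729000000) = 96.75 dB SPL.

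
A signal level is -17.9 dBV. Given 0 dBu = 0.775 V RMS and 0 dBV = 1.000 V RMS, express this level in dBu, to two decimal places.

The offset between the scales is 20·log₁₀(0.775/1.000) = −2.214 dB.
So dBu = -17.9 + 2.214 = -15.69 dBu.

-15.69 dBu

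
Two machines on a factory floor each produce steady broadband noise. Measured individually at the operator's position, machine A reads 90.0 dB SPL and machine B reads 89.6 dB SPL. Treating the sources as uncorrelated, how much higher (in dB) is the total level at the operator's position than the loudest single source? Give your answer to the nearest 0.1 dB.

2.8 dB

Incoherent sources sum as intensities:
L_total = 10·log₁₀(10^(90.0/10) + 10^(89.6/10)) = 92.81 dB SPL.
Excess over the loudest (90.0 dB): 92.81 − 90.0 = 2.8 dB.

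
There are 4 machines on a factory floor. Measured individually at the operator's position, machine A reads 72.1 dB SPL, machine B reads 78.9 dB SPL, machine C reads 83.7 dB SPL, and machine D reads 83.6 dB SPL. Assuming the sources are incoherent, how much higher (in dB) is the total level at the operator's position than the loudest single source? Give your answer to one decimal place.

3.8 dB

Uncorrelated sources add in intensity (power), not in dB.
L_total = 10·log₁₀(10^(72.1/10) + 10^(78.9/10) + 10^(83.7/10) + 10^(83.6/10)) = 87.46 dB SPL.
Excess over the loudest (83.7 dB): 87.46 − 83.7 = 3.8 dB.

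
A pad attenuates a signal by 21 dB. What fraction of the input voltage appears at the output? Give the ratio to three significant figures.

Voltage ratio = 10^(dB/20).
10^(-21/20) = 10^(-1.050) = 0.0891.

0.0891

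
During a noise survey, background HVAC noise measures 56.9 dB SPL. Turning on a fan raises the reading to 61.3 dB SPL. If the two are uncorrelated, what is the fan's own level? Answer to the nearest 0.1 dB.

Remove the background by subtracting linear intensities:
L_src = 10·log₁₀(10^(61.3/10) − 10^(56.9/10)) = 10·log₁₀(859200) = 59.3 dB SPL.

59.3 dB SPL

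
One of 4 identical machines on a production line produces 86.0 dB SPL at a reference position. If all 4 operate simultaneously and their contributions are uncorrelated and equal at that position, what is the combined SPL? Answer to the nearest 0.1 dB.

4 equal incoherent sources raise the level by 10·log₁₀(4) = 6.02 dB.
L_total = 86.0 + 6.02 = 92.0 dB SPL.

92.0 dB SPL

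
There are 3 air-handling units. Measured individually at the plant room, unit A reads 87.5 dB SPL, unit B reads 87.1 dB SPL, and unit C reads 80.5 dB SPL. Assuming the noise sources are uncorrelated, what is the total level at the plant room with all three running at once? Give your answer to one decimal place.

90.7 dB SPL

Incoherent sources sum as intensities:
L_total = 10·log₁₀(10^(87.5/10) + 10^(87.1/10) + 10^(80.5/10)) = 10·log₁₀(1187000000) = 90.7 dB SPL.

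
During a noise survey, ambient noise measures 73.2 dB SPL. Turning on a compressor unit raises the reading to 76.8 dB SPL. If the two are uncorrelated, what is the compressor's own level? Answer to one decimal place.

74.3 dB SPL

Background correction is a power subtraction:
L_src = 10·log₁₀(10^(76.8/10) − 10^(73.2/10)) = 10·log₁₀(26970000) = 74.3 dB SPL.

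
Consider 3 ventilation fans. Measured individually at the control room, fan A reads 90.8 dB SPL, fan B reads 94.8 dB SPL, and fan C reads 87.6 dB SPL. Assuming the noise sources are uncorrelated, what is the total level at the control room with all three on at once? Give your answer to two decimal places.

Uncorrelated sources add in intensity (power), not in dB.
L_total = 10·log₁₀(10^(90.8/10) + 10^(94.8/10) + 10^(87.6/10)) = 10·log₁₀(4798000000) = 96.81 dB SPL.

96.81 dB SPL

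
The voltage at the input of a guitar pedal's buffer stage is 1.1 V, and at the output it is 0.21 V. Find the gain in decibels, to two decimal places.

For a voltage ratio, dB = 20·log₁₀(V₂/V₁).
20·log₁₀(0.21/1.1) = 20·log₁₀(0.1909) = -14.38 dB.

-14.38 dB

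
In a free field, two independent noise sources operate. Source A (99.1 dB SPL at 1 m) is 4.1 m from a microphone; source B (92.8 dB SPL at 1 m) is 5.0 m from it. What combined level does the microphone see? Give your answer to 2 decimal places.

At the listener: L_A = 99.1 − 20·log₁₀(4.1) = 86.844 dB; L_B = 92.8 − 20·log₁₀(5.0) = 78.821 dB.
Combined: 10·log₁₀(10^(86.844/10)+10^(78.821/10)) = 87.48 dB SPL.

87.48 dB SPL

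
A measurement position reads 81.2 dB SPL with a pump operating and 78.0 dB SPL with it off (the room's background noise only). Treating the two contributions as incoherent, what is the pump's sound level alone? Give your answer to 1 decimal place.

78.4 dB SPL

Subtract intensities: L_src = 10·log₁₀(10^(L_total/10) − 10^(L_bg/10)).
L_src = 10·log₁₀(10^(81.2/10) − 10^(78.0/10)) = 10·log₁₀(68730000) = 78.4 dB SPL.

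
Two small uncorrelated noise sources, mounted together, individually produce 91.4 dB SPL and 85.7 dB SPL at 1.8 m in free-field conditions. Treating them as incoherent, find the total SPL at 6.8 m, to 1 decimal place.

Combined at 1.8 m: 10·log₁₀(10^(91.4/10)+10^(85.7/10)) = 92.44 dB SPL.
Then apply −20·log₁₀(6.8/1.8) = -11.54 dB → 80.9 dB SPL.

80.9 dB SPL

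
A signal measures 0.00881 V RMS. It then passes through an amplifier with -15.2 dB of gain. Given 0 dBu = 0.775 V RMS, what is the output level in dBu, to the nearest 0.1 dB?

Input level: 20·log₁₀(0.00881/0.775) = -38.89 dBu.
Output: -38.89 − 15.2 = -54.1 dBu.

-54.1 dBu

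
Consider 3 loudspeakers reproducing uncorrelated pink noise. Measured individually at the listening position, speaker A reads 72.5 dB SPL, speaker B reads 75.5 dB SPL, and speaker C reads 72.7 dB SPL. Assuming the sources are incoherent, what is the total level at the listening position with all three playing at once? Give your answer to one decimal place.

Add the sources as powers (linear), then convert back to dB:
L_total = 10·log₁₀(10^(72.5/10) + 10^(75.5/10) + 10^(72.7/10)) = 10·log₁₀(71890000) = 78.6 dB SPL.

78.6 dB SPL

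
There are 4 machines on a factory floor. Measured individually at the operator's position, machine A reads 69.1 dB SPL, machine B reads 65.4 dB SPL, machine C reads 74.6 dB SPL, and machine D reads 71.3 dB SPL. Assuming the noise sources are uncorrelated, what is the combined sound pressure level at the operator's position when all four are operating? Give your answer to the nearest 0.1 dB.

Incoherent sources sum as intensities:
L_total = 10·log₁₀(10^(69.1/10) + 10^(65.4/10) + 10^(74.6/10) + 10^(71.3/10)) = 10·log₁₀(53930000) = 77.3 dB SPL.

77.3 dB SPL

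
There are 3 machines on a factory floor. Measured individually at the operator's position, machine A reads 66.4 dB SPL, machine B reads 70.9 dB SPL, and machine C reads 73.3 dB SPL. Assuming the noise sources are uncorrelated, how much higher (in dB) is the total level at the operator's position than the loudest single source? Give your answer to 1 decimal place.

Add the sources as powers (linear), then convert back to dB:
L_total = 10·log₁₀(10^(66.4/10) + 10^(70.9/10) + 10^(73.3/10)) = 75.80 dB SPL.
Excess over the loudest (73.3 dB): 75.80 − 73.3 = 2.5 dB.

2.5 dB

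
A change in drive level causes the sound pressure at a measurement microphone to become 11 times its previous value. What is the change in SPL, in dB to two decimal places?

Sound pressure is an amplitude quantity: ΔL = 20·log₁₀(p₂/p₁).
20·log₁₀(11) = 20.83 dB.

20.83 dB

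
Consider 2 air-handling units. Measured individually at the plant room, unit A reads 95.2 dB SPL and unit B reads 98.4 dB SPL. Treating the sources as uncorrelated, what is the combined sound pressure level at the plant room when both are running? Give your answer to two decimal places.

Incoherent sources sum as intensities:
L_total = 10·log₁₀(10^(95.2/10) + 10^(98.4/10)) = 10·log₁₀(10230000000) = 100.10 dB SPL.

100.10 dB SPL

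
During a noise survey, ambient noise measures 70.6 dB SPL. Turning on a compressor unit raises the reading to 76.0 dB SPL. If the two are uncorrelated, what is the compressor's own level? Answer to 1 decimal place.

74.5 dB SPL

Remove the background by subtracting linear intensities:
L_src = 10·log₁₀(10^(76.0/10) − 10^(70.6/10)) = 10·log₁₀(28330000) = 74.5 dB SPL.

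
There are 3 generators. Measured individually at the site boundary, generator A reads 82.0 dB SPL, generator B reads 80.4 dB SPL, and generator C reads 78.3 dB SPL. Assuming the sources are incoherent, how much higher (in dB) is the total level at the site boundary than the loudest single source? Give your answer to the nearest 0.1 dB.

3.3 dB

Add the sources as powers (linear), then convert back to dB:
L_total = 10·log₁₀(10^(82.0/10) + 10^(80.4/10) + 10^(78.3/10)) = 85.26 dB SPL.
Excess over the loudest (82.0 dB): 85.26 − 82.0 = 3.3 dB.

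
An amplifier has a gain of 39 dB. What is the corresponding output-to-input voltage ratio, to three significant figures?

89.1

Voltage ratio = 10^(dB/20).
10^(39/20) = 10^(1.950) = 89.1.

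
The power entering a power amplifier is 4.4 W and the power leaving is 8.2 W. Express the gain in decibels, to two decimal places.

2.70 dB

For a power ratio, dB = 10·log₁₀(P₂/P₁).
10·log₁₀(8.2/4.4) = 10·log₁₀(1.864) = 2.70 dB.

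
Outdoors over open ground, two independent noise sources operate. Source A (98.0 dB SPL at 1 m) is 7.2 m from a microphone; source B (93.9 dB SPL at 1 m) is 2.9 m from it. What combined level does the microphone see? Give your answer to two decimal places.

At the listener: L_A = 98.0 − 20·log₁₀(7.2) = 80.853 dB; L_B = 93.9 − 20·log₁₀(2.9) = 84.652 dB.
Combined: 10·log₁₀(10^(80.853/10)+10^(84.652/10)) = 86.17 dB SPL.

86.17 dB SPL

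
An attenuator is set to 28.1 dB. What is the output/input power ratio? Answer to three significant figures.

0.00155

Power ratio = 10^(dB/10).
10^(-28.1/10) = 10^(-2.810) = 0.00155.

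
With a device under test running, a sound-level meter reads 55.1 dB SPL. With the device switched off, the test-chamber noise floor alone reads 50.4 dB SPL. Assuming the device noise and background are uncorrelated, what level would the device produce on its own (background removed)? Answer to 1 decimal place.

53.3 dB SPL

Remove the background by subtracting linear intensities:
L_src = 10·log₁₀(10^(55.1/10) − 10^(50.4/10)) = 10·log₁₀(213900) = 53.3 dB SPL.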